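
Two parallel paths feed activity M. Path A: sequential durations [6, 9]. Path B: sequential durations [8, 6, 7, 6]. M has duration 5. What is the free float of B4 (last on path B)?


ES(B4) = sum of predecessors on chain B = 21
EF(B4) = ES + duration = 21 + 6 = 27
Successor of B4 is M. ES(M) = max(sum(A), sum(B)) = max(15, 27) = 27
Free float = ES(successor) - EF(current) = 27 - 27 = 0

0


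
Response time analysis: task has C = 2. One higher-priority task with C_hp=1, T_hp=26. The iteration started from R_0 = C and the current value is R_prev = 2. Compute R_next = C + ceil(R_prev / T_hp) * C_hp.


R_next = C + ceil(R_prev / T_hp) * C_hp
ceil(2 / 26) = ceil(0.0769) = 1
Interference = 1 * 1 = 1
R_next = 2 + 1 = 3

3


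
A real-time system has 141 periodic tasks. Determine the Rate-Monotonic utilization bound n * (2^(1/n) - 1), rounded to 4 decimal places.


Compute 2^(1/141) = 1.0049280405
Subtract 1: 1.0049280405 - 1 = 0.0049280405
Multiply by n: 141 * 0.0049280405 = 0.6948537105
Round to 4 dp: 0.6949

0.6949


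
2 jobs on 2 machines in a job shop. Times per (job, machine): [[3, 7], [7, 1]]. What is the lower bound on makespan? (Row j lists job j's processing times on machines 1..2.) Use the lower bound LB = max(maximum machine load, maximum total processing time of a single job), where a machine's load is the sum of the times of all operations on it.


Machine loads:
  Machine 1: 3 + 7 = 10
  Machine 2: 7 + 1 = 8
Max machine load = 10
Job totals:
  Job 1: 10
  Job 2: 8
Max job total = 10
Lower bound = max(10, 10) = 10

10


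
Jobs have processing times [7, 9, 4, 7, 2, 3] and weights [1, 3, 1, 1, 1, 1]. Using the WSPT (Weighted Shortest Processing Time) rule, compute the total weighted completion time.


Compute p/w ratios and sort ascending (WSPT): [(2, 1), (9, 3), (3, 1), (4, 1), (7, 1), (7, 1)]
Compute weighted completion times:
  Job (p=2,w=1): C=2, w*C=1*2=2
  Job (p=9,w=3): C=11, w*C=3*11=33
  Job (p=3,w=1): C=14, w*C=1*14=14
  Job (p=4,w=1): C=18, w*C=1*18=18
  Job (p=7,w=1): C=25, w*C=1*25=25
  Job (p=7,w=1): C=32, w*C=1*32=32
Total weighted completion time = 124

124


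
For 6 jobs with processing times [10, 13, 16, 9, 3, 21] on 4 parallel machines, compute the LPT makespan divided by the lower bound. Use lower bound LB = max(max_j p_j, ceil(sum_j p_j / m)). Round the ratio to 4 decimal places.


LPT order: [21, 16, 13, 10, 9, 3]
Machine loads after assignment: [21, 16, 16, 19]
LPT makespan = 21
Lower bound = max(max_job, ceil(total/4)) = max(21, 18) = 21
Ratio = 21 / 21 = 1.0

1.0


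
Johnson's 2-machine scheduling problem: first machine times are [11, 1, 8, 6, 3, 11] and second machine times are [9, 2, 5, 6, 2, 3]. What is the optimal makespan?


Apply Johnson's rule:
  Group 1 (a <= b): [(2, 1, 2), (4, 6, 6)]
  Group 2 (a > b): [(1, 11, 9), (3, 8, 5), (6, 11, 3), (5, 3, 2)]
Optimal job order: [2, 4, 1, 3, 6, 5]
Schedule:
  Job 2: M1 done at 1, M2 done at 3
  Job 4: M1 done at 7, M2 done at 13
  Job 1: M1 done at 18, M2 done at 27
  Job 3: M1 done at 26, M2 done at 32
  Job 6: M1 done at 37, M2 done at 40
  Job 5: M1 done at 40, M2 done at 42
Makespan = 42

42


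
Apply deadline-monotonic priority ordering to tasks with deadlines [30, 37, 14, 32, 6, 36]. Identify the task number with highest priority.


Sort tasks by relative deadline (ascending):
  Task 5: deadline = 6
  Task 3: deadline = 14
  Task 1: deadline = 30
  Task 4: deadline = 32
  Task 6: deadline = 36
  Task 2: deadline = 37
Priority order (highest first): [5, 3, 1, 4, 6, 2]
Highest priority task = 5

5


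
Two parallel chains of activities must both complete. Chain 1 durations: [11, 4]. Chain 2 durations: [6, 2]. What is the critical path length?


Path A total = 11 + 4 = 15
Path B total = 6 + 2 = 8
Critical path = longest path = max(15, 8) = 15

15


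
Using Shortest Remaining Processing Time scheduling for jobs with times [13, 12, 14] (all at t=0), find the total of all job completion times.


Since all jobs arrive at t=0, SRPT equals SPT ordering.
SPT order: [12, 13, 14]
Completion times:
  Job 1: p=12, C=12
  Job 2: p=13, C=25
  Job 3: p=14, C=39
Total completion time = 12 + 25 + 39 = 76

76


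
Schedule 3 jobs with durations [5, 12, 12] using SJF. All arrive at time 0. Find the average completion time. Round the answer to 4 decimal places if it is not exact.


SJF order (ascending): [5, 12, 12]
Completion times:
  Job 1: burst=5, C=5
  Job 2: burst=12, C=17
  Job 3: burst=12, C=29
Average completion = 51/3 = 17.0

17.0


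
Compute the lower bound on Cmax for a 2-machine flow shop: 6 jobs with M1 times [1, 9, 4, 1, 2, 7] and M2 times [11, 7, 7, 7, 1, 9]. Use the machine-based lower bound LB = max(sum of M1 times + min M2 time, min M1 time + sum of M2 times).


LB1 = sum(M1 times) + min(M2 times) = 24 + 1 = 25
LB2 = min(M1 times) + sum(M2 times) = 1 + 42 = 43
Lower bound = max(LB1, LB2) = max(25, 43) = 43

43


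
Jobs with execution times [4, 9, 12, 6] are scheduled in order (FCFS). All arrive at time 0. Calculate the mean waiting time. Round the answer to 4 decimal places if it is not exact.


FCFS order (as given): [4, 9, 12, 6]
Waiting times:
  Job 1: wait = 0
  Job 2: wait = 4
  Job 3: wait = 13
  Job 4: wait = 25
Sum of waiting times = 42
Average waiting time = 42/4 = 10.5

10.5


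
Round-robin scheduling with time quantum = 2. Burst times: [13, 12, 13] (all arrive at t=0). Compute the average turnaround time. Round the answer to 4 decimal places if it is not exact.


Time quantum = 2
Execution trace:
  J1 runs 2 units, time = 2
  J2 runs 2 units, time = 4
  J3 runs 2 units, time = 6
  J1 runs 2 units, time = 8
  J2 runs 2 units, time = 10
  J3 runs 2 units, time = 12
  J1 runs 2 units, time = 14
  J2 runs 2 units, time = 16
  J3 runs 2 units, time = 18
  J1 runs 2 units, time = 20
  J2 runs 2 units, time = 22
  J3 runs 2 units, time = 24
  J1 runs 2 units, time = 26
  J2 runs 2 units, time = 28
  J3 runs 2 units, time = 30
  J1 runs 2 units, time = 32
  J2 runs 2 units, time = 34
  J3 runs 2 units, time = 36
  J1 runs 1 units, time = 37
  J3 runs 1 units, time = 38
Finish times: [37, 34, 38]
Average turnaround = 109/3 = 36.3333

36.3333


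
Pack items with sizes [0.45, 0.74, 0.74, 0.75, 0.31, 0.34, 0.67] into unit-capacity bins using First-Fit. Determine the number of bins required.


Place items sequentially using First-Fit:
  Item 0.45 -> new Bin 1
  Item 0.74 -> new Bin 2
  Item 0.74 -> new Bin 3
  Item 0.75 -> new Bin 4
  Item 0.31 -> Bin 1 (now 0.76)
  Item 0.34 -> new Bin 5
  Item 0.67 -> new Bin 6
Total bins used = 6

6


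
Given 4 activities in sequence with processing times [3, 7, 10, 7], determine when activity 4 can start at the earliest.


Activity 4 starts after activities 1 through 3 complete.
Predecessor durations: [3, 7, 10]
ES = 3 + 7 + 10 = 20

20


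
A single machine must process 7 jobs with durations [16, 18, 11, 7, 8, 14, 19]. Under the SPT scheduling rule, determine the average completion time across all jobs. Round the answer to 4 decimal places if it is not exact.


Sort jobs by processing time (SPT order): [7, 8, 11, 14, 16, 18, 19]
Compute completion times sequentially:
  Job 1: processing = 7, completes at 7
  Job 2: processing = 8, completes at 15
  Job 3: processing = 11, completes at 26
  Job 4: processing = 14, completes at 40
  Job 5: processing = 16, completes at 56
  Job 6: processing = 18, completes at 74
  Job 7: processing = 19, completes at 93
Sum of completion times = 311
Average completion time = 311/7 = 44.4286

44.4286


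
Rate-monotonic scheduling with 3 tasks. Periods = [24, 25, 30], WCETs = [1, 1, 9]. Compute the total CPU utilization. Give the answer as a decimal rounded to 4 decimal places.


Compute individual utilizations (exact fractions):
  Task 1: C/T = 1/24 (approx. 0.0417)
  Task 2: C/T = 1/25 (approx. 0.04)
  Task 3: C/T = 9/30 = 3/10 (approx. 0.3)
Total utilization U = 1/24 + 1/25 + 3/10 = 229/600
Rounded to 4 decimal places: U = 0.3817
RM (Liu & Layland) bound for 3 tasks = 0.779763; compare with U = 229/600 (approx. 0.381667)
U <= bound, so schedulable by RM sufficient condition.

0.3817


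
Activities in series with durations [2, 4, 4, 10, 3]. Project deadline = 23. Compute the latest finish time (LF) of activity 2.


LF(activity 2) = deadline - sum of successor durations
Successors: activities 3 through 5 with durations [4, 10, 3]
Sum of successor durations = 17
LF = 23 - 17 = 6

6


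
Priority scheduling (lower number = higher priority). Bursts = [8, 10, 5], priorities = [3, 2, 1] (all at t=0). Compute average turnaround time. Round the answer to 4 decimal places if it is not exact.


Sort by priority (ascending = highest first):
Order: [(1, 5), (2, 10), (3, 8)]
Completion times:
  Priority 1, burst=5, C=5
  Priority 2, burst=10, C=15
  Priority 3, burst=8, C=23
Average turnaround = 43/3 = 14.3333

14.3333


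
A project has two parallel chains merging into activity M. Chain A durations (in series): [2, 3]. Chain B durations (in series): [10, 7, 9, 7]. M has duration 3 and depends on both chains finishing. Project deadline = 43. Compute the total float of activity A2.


Forward pass: ES(A2) = sum of predecessors on chain A = 2
EF = ES + duration = 2 + 3 = 5
Backward pass: LF(M) = deadline = 43; LS(M) = 43 - 3 = 40
LF(A2) = LS(M) - sum(successors on chain A) = 40 - 0 = 40
LS = LF - duration = 40 - 3 = 37
Total float = LS - ES = 37 - 2 = 35

35


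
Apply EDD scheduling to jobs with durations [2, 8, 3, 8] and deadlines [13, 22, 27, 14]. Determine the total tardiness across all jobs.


Sort by due date (EDD order): [(2, 13), (8, 14), (8, 22), (3, 27)]
Compute completion times and tardiness:
  Job 1: p=2, d=13, C=2, tardiness=max(0,2-13)=0
  Job 2: p=8, d=14, C=10, tardiness=max(0,10-14)=0
  Job 3: p=8, d=22, C=18, tardiness=max(0,18-22)=0
  Job 4: p=3, d=27, C=21, tardiness=max(0,21-27)=0
Total tardiness = 0

0


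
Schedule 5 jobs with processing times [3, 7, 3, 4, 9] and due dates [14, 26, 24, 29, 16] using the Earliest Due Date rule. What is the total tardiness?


Sort by due date (EDD order): [(3, 14), (9, 16), (3, 24), (7, 26), (4, 29)]
Compute completion times and tardiness:
  Job 1: p=3, d=14, C=3, tardiness=max(0,3-14)=0
  Job 2: p=9, d=16, C=12, tardiness=max(0,12-16)=0
  Job 3: p=3, d=24, C=15, tardiness=max(0,15-24)=0
  Job 4: p=7, d=26, C=22, tardiness=max(0,22-26)=0
  Job 5: p=4, d=29, C=26, tardiness=max(0,26-29)=0
Total tardiness = 0

0


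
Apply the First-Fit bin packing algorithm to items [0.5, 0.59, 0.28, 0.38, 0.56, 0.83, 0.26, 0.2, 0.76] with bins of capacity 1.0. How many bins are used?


Place items sequentially using First-Fit:
  Item 0.5 -> new Bin 1
  Item 0.59 -> new Bin 2
  Item 0.28 -> Bin 1 (now 0.78)
  Item 0.38 -> Bin 2 (now 0.97)
  Item 0.56 -> new Bin 3
  Item 0.83 -> new Bin 4
  Item 0.26 -> Bin 3 (now 0.82)
  Item 0.2 -> Bin 1 (now 0.98)
  Item 0.76 -> new Bin 5
Total bins used = 5

5


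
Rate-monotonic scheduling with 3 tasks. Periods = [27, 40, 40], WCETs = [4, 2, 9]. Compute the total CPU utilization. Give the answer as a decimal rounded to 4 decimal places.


Compute individual utilizations (exact fractions):
  Task 1: C/T = 4/27 (approx. 0.1481)
  Task 2: C/T = 2/40 = 1/20 (approx. 0.05)
  Task 3: C/T = 9/40 (approx. 0.225)
Total utilization U = 4/27 + 1/20 + 9/40 = 457/1080
Rounded to 4 decimal places: U = 0.4231
RM (Liu & Layland) bound for 3 tasks = 0.779763; compare with U = 457/1080 (approx. 0.423148)
U <= bound, so schedulable by RM sufficient condition.

0.4231


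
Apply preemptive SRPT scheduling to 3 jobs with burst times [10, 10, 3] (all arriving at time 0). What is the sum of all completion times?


Since all jobs arrive at t=0, SRPT equals SPT ordering.
SPT order: [3, 10, 10]
Completion times:
  Job 1: p=3, C=3
  Job 2: p=10, C=13
  Job 3: p=10, C=23
Total completion time = 3 + 13 + 23 = 39

39


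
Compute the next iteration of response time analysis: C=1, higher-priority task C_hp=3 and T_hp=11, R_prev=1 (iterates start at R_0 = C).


R_next = C + ceil(R_prev / T_hp) * C_hp
ceil(1 / 11) = ceil(0.0909) = 1
Interference = 1 * 3 = 3
R_next = 1 + 3 = 4

4


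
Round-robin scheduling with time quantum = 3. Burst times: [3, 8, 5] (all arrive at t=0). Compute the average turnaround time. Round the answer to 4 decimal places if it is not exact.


Time quantum = 3
Execution trace:
  J1 runs 3 units, time = 3
  J2 runs 3 units, time = 6
  J3 runs 3 units, time = 9
  J2 runs 3 units, time = 12
  J3 runs 2 units, time = 14
  J2 runs 2 units, time = 16
Finish times: [3, 16, 14]
Average turnaround = 33/3 = 11.0

11.0


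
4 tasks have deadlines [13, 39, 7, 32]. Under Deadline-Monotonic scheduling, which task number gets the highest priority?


Sort tasks by relative deadline (ascending):
  Task 3: deadline = 7
  Task 1: deadline = 13
  Task 4: deadline = 32
  Task 2: deadline = 39
Priority order (highest first): [3, 1, 4, 2]
Highest priority task = 3

3


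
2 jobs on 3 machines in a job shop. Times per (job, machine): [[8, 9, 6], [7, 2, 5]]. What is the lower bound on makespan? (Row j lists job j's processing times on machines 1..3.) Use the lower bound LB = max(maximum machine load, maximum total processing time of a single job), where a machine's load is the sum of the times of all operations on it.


Machine loads:
  Machine 1: 8 + 7 = 15
  Machine 2: 9 + 2 = 11
  Machine 3: 6 + 5 = 11
Max machine load = 15
Job totals:
  Job 1: 23
  Job 2: 14
Max job total = 23
Lower bound = max(15, 23) = 23

23


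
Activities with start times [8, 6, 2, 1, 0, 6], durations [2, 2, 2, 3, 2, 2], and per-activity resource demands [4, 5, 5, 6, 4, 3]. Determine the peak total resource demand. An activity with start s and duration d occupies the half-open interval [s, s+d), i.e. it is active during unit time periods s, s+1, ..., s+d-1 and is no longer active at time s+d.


Each activity i is active on [start_i, start_i + duration_i).
Compute total resource usage per time slot:
  t=0: active resources = [4], total = 4
  t=1: active resources = [6, 4], total = 10
  t=2: active resources = [5, 6], total = 11
  t=3: active resources = [5, 6], total = 11
  t=4: active resources = [], total = 0
  t=5: active resources = [], total = 0
  t=6: active resources = [5, 3], total = 8
  t=7: active resources = [5, 3], total = 8
  t=8: active resources = [4], total = 4
  t=9: active resources = [4], total = 4
Peak resource demand = 11

11


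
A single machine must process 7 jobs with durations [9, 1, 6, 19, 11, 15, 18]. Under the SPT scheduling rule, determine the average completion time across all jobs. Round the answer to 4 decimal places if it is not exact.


Sort jobs by processing time (SPT order): [1, 6, 9, 11, 15, 18, 19]
Compute completion times sequentially:
  Job 1: processing = 1, completes at 1
  Job 2: processing = 6, completes at 7
  Job 3: processing = 9, completes at 16
  Job 4: processing = 11, completes at 27
  Job 5: processing = 15, completes at 42
  Job 6: processing = 18, completes at 60
  Job 7: processing = 19, completes at 79
Sum of completion times = 232
Average completion time = 232/7 = 33.1429

33.1429


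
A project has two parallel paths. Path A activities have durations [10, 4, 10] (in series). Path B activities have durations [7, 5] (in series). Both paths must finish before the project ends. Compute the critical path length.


Path A total = 10 + 4 + 10 = 24
Path B total = 7 + 5 = 12
Critical path = longest path = max(24, 12) = 24

24


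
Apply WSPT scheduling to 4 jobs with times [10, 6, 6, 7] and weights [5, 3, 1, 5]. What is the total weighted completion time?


Compute p/w ratios and sort ascending (WSPT): [(7, 5), (10, 5), (6, 3), (6, 1)]
Compute weighted completion times:
  Job (p=7,w=5): C=7, w*C=5*7=35
  Job (p=10,w=5): C=17, w*C=5*17=85
  Job (p=6,w=3): C=23, w*C=3*23=69
  Job (p=6,w=1): C=29, w*C=1*29=29
Total weighted completion time = 218

218


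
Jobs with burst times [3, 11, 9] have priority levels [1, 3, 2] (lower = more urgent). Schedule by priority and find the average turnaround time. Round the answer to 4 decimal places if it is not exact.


Sort by priority (ascending = highest first):
Order: [(1, 3), (2, 9), (3, 11)]
Completion times:
  Priority 1, burst=3, C=3
  Priority 2, burst=9, C=12
  Priority 3, burst=11, C=23
Average turnaround = 38/3 = 12.6667

12.6667


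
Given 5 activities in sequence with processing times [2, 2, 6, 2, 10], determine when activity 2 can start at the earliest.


Activity 2 starts after activities 1 through 1 complete.
Predecessor durations: [2]
ES = 2 = 2

2


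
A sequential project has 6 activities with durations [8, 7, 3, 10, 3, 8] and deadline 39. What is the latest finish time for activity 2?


LF(activity 2) = deadline - sum of successor durations
Successors: activities 3 through 6 with durations [3, 10, 3, 8]
Sum of successor durations = 24
LF = 39 - 24 = 15

15


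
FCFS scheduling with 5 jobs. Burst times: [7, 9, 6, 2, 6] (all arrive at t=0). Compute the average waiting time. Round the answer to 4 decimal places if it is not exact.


FCFS order (as given): [7, 9, 6, 2, 6]
Waiting times:
  Job 1: wait = 0
  Job 2: wait = 7
  Job 3: wait = 16
  Job 4: wait = 22
  Job 5: wait = 24
Sum of waiting times = 69
Average waiting time = 69/5 = 13.8

13.8


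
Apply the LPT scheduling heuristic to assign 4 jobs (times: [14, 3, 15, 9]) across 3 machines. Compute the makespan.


Sort jobs in decreasing order (LPT): [15, 14, 9, 3]
Assign each job to the least loaded machine:
  Machine 1: jobs [15], load = 15
  Machine 2: jobs [14], load = 14
  Machine 3: jobs [9, 3], load = 12
Makespan = max load = 15

15


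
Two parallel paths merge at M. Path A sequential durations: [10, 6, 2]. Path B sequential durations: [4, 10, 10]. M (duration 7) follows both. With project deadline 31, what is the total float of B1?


Forward pass: ES(B1) = sum of predecessors on chain B = 0
EF = ES + duration = 0 + 4 = 4
Backward pass: LF(M) = deadline = 31; LS(M) = 31 - 7 = 24
LF(B1) = LS(M) - sum(successors on chain B) = 24 - 20 = 4
LS = LF - duration = 4 - 4 = 0
Total float = LS - ES = 0 - 0 = 0

0


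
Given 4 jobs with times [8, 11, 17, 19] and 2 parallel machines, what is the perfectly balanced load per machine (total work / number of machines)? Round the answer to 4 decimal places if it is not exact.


Total processing time = 8 + 11 + 17 + 19 = 55
Number of machines = 2
Ideal balanced load = 55 / 2 = 27.5

27.5


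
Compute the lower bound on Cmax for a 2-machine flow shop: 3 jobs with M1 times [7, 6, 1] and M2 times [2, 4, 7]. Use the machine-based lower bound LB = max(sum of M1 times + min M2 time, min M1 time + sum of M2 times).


LB1 = sum(M1 times) + min(M2 times) = 14 + 2 = 16
LB2 = min(M1 times) + sum(M2 times) = 1 + 13 = 14
Lower bound = max(LB1, LB2) = max(16, 14) = 16

16


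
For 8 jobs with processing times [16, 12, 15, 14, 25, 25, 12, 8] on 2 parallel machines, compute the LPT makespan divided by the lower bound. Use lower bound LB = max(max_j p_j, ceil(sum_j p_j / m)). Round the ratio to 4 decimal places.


LPT order: [25, 25, 16, 15, 14, 12, 12, 8]
Machine loads after assignment: [65, 62]
LPT makespan = 65
Lower bound = max(max_job, ceil(total/2)) = max(25, 64) = 64
Ratio = 65 / 64 = 1.0156

1.0156


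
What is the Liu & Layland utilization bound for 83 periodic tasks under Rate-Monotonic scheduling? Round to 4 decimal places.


Compute 2^(1/83) = 1.0083861392
Subtract 1: 1.0083861392 - 1 = 0.0083861392
Multiply by n: 83 * 0.0083861392 = 0.6960495536
Round to 4 dp: 0.6960

0.6960


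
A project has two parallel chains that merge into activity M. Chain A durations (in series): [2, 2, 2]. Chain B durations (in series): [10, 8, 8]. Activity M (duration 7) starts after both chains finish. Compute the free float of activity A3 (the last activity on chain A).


ES(A3) = sum of predecessors on chain A = 4
EF(A3) = ES + duration = 4 + 2 = 6
Successor of A3 is M. ES(M) = max(sum(A), sum(B)) = max(6, 26) = 26
Free float = ES(successor) - EF(current) = 26 - 6 = 20

20


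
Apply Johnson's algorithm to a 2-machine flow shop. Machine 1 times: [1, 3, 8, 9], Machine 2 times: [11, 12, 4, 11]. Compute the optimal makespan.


Apply Johnson's rule:
  Group 1 (a <= b): [(1, 1, 11), (2, 3, 12), (4, 9, 11)]
  Group 2 (a > b): [(3, 8, 4)]
Optimal job order: [1, 2, 4, 3]
Schedule:
  Job 1: M1 done at 1, M2 done at 12
  Job 2: M1 done at 4, M2 done at 24
  Job 4: M1 done at 13, M2 done at 35
  Job 3: M1 done at 21, M2 done at 39
Makespan = 39

39


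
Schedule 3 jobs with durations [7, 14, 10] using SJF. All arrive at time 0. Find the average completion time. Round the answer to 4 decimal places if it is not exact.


SJF order (ascending): [7, 10, 14]
Completion times:
  Job 1: burst=7, C=7
  Job 2: burst=10, C=17
  Job 3: burst=14, C=31
Average completion = 55/3 = 18.3333

18.3333


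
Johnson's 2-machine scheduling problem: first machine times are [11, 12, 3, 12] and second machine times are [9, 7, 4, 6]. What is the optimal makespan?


Apply Johnson's rule:
  Group 1 (a <= b): [(3, 3, 4)]
  Group 2 (a > b): [(1, 11, 9), (2, 12, 7), (4, 12, 6)]
Optimal job order: [3, 1, 2, 4]
Schedule:
  Job 3: M1 done at 3, M2 done at 7
  Job 1: M1 done at 14, M2 done at 23
  Job 2: M1 done at 26, M2 done at 33
  Job 4: M1 done at 38, M2 done at 44
Makespan = 44

44


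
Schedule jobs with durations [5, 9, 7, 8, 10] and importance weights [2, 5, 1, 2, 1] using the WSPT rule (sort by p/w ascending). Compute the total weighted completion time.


Compute p/w ratios and sort ascending (WSPT): [(9, 5), (5, 2), (8, 2), (7, 1), (10, 1)]
Compute weighted completion times:
  Job (p=9,w=5): C=9, w*C=5*9=45
  Job (p=5,w=2): C=14, w*C=2*14=28
  Job (p=8,w=2): C=22, w*C=2*22=44
  Job (p=7,w=1): C=29, w*C=1*29=29
  Job (p=10,w=1): C=39, w*C=1*39=39
Total weighted completion time = 185

185


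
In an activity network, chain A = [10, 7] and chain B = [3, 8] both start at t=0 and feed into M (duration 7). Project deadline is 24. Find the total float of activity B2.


Forward pass: ES(B2) = sum of predecessors on chain B = 3
EF = ES + duration = 3 + 8 = 11
Backward pass: LF(M) = deadline = 24; LS(M) = 24 - 7 = 17
LF(B2) = LS(M) - sum(successors on chain B) = 17 - 0 = 17
LS = LF - duration = 17 - 8 = 9
Total float = LS - ES = 9 - 3 = 6

6


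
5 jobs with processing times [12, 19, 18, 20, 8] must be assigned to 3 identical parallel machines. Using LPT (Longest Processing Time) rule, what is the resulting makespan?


Sort jobs in decreasing order (LPT): [20, 19, 18, 12, 8]
Assign each job to the least loaded machine:
  Machine 1: jobs [20], load = 20
  Machine 2: jobs [19, 8], load = 27
  Machine 3: jobs [18, 12], load = 30
Makespan = max load = 30

30


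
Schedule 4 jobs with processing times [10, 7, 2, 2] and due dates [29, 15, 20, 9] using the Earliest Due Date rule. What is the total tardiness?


Sort by due date (EDD order): [(2, 9), (7, 15), (2, 20), (10, 29)]
Compute completion times and tardiness:
  Job 1: p=2, d=9, C=2, tardiness=max(0,2-9)=0
  Job 2: p=7, d=15, C=9, tardiness=max(0,9-15)=0
  Job 3: p=2, d=20, C=11, tardiness=max(0,11-20)=0
  Job 4: p=10, d=29, C=21, tardiness=max(0,21-29)=0
Total tardiness = 0

0


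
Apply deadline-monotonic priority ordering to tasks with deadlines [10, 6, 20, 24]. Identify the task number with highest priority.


Sort tasks by relative deadline (ascending):
  Task 2: deadline = 6
  Task 1: deadline = 10
  Task 3: deadline = 20
  Task 4: deadline = 24
Priority order (highest first): [2, 1, 3, 4]
Highest priority task = 2

2


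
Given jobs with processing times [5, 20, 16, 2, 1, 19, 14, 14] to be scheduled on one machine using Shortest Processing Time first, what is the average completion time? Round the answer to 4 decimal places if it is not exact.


Sort jobs by processing time (SPT order): [1, 2, 5, 14, 14, 16, 19, 20]
Compute completion times sequentially:
  Job 1: processing = 1, completes at 1
  Job 2: processing = 2, completes at 3
  Job 3: processing = 5, completes at 8
  Job 4: processing = 14, completes at 22
  Job 5: processing = 14, completes at 36
  Job 6: processing = 16, completes at 52
  Job 7: processing = 19, completes at 71
  Job 8: processing = 20, completes at 91
Sum of completion times = 284
Average completion time = 284/8 = 35.5

35.5


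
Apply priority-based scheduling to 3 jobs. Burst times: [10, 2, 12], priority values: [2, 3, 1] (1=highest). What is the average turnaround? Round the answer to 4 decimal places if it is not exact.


Sort by priority (ascending = highest first):
Order: [(1, 12), (2, 10), (3, 2)]
Completion times:
  Priority 1, burst=12, C=12
  Priority 2, burst=10, C=22
  Priority 3, burst=2, C=24
Average turnaround = 58/3 = 19.3333

19.3333


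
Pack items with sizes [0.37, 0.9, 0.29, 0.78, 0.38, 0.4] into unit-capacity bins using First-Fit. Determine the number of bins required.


Place items sequentially using First-Fit:
  Item 0.37 -> new Bin 1
  Item 0.9 -> new Bin 2
  Item 0.29 -> Bin 1 (now 0.66)
  Item 0.78 -> new Bin 3
  Item 0.38 -> new Bin 4
  Item 0.4 -> Bin 4 (now 0.78)
Total bins used = 4

4


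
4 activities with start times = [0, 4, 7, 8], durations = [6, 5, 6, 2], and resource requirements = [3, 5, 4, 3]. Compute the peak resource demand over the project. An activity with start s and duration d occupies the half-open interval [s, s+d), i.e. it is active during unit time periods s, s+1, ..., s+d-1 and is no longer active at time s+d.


Each activity i is active on [start_i, start_i + duration_i).
Compute total resource usage per time slot:
  t=0: active resources = [3], total = 3
  t=1: active resources = [3], total = 3
  t=2: active resources = [3], total = 3
  t=3: active resources = [3], total = 3
  t=4: active resources = [3, 5], total = 8
  t=5: active resources = [3, 5], total = 8
  t=6: active resources = [5], total = 5
  t=7: active resources = [5, 4], total = 9
  t=8: active resources = [5, 4, 3], total = 12
  t=9: active resources = [4, 3], total = 7
  t=10: active resources = [4], total = 4
  t=11: active resources = [4], total = 4
  t=12: active resources = [4], total = 4
Peak resource demand = 12

12


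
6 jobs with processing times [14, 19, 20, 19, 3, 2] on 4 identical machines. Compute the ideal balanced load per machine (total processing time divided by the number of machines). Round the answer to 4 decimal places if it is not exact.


Total processing time = 14 + 19 + 20 + 19 + 3 + 2 = 77
Number of machines = 4
Ideal balanced load = 77 / 4 = 19.25

19.25


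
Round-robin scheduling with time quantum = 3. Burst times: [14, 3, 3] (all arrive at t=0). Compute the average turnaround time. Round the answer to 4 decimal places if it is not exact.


Time quantum = 3
Execution trace:
  J1 runs 3 units, time = 3
  J2 runs 3 units, time = 6
  J3 runs 3 units, time = 9
  J1 runs 3 units, time = 12
  J1 runs 3 units, time = 15
  J1 runs 3 units, time = 18
  J1 runs 2 units, time = 20
Finish times: [20, 6, 9]
Average turnaround = 35/3 = 11.6667

11.6667


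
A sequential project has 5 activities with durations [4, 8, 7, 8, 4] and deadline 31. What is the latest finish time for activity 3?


LF(activity 3) = deadline - sum of successor durations
Successors: activities 4 through 5 with durations [8, 4]
Sum of successor durations = 12
LF = 31 - 12 = 19

19


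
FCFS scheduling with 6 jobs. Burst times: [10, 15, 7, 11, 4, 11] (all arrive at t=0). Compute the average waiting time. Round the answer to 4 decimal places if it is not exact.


FCFS order (as given): [10, 15, 7, 11, 4, 11]
Waiting times:
  Job 1: wait = 0
  Job 2: wait = 10
  Job 3: wait = 25
  Job 4: wait = 32
  Job 5: wait = 43
  Job 6: wait = 47
Sum of waiting times = 157
Average waiting time = 157/6 = 26.1667

26.1667


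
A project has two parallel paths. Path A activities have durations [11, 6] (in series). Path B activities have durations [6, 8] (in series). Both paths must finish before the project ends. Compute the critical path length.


Path A total = 11 + 6 = 17
Path B total = 6 + 8 = 14
Critical path = longest path = max(17, 14) = 17

17


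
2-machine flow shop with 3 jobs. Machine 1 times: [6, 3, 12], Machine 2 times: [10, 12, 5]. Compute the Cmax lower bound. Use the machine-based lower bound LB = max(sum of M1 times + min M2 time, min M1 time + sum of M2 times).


LB1 = sum(M1 times) + min(M2 times) = 21 + 5 = 26
LB2 = min(M1 times) + sum(M2 times) = 3 + 27 = 30
Lower bound = max(LB1, LB2) = max(26, 30) = 30

30


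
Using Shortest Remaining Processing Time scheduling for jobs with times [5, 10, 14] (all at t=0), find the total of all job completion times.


Since all jobs arrive at t=0, SRPT equals SPT ordering.
SPT order: [5, 10, 14]
Completion times:
  Job 1: p=5, C=5
  Job 2: p=10, C=15
  Job 3: p=14, C=29
Total completion time = 5 + 15 + 29 = 49

49


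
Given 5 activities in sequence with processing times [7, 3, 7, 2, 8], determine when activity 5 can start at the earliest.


Activity 5 starts after activities 1 through 4 complete.
Predecessor durations: [7, 3, 7, 2]
ES = 7 + 3 + 7 + 2 = 19

19


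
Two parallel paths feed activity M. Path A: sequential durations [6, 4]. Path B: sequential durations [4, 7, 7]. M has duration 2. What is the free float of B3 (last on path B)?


ES(B3) = sum of predecessors on chain B = 11
EF(B3) = ES + duration = 11 + 7 = 18
Successor of B3 is M. ES(M) = max(sum(A), sum(B)) = max(10, 18) = 18
Free float = ES(successor) - EF(current) = 18 - 18 = 0

0


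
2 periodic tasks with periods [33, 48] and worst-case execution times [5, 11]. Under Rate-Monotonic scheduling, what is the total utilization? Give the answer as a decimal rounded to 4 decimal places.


Compute individual utilizations (exact fractions):
  Task 1: C/T = 5/33 (approx. 0.1515)
  Task 2: C/T = 11/48 (approx. 0.2292)
Total utilization U = 5/33 + 11/48 = 67/176
Rounded to 4 decimal places: U = 0.3807
RM (Liu & Layland) bound for 2 tasks = 0.828427; compare with U = 67/176 (approx. 0.380682)
U <= bound, so schedulable by RM sufficient condition.

0.3807


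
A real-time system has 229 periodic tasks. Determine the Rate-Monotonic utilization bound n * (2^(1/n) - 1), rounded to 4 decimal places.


Compute 2^(1/229) = 1.0030314291
Subtract 1: 1.0030314291 - 1 = 0.0030314291
Multiply by n: 229 * 0.0030314291 = 0.6941972639
Round to 4 dp: 0.6942

0.6942


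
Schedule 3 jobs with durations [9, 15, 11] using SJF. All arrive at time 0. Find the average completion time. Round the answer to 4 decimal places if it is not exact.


SJF order (ascending): [9, 11, 15]
Completion times:
  Job 1: burst=9, C=9
  Job 2: burst=11, C=20
  Job 3: burst=15, C=35
Average completion = 64/3 = 21.3333

21.3333


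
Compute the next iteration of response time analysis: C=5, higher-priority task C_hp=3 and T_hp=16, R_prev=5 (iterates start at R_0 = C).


R_next = C + ceil(R_prev / T_hp) * C_hp
ceil(5 / 16) = ceil(0.3125) = 1
Interference = 1 * 3 = 3
R_next = 5 + 3 = 8

8


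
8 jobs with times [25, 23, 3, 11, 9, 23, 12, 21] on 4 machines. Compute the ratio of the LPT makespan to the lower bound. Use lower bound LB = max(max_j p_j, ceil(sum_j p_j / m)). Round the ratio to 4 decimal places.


LPT order: [25, 23, 23, 21, 12, 11, 9, 3]
Machine loads after assignment: [28, 34, 32, 33]
LPT makespan = 34
Lower bound = max(max_job, ceil(total/4)) = max(25, 32) = 32
Ratio = 34 / 32 = 1.0625

1.0625


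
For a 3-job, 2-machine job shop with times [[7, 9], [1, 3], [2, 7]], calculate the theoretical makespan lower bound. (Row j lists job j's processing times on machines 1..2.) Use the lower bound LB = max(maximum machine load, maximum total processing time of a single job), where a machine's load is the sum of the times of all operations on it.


Machine loads:
  Machine 1: 7 + 1 + 2 = 10
  Machine 2: 9 + 3 + 7 = 19
Max machine load = 19
Job totals:
  Job 1: 16
  Job 2: 4
  Job 3: 9
Max job total = 16
Lower bound = max(19, 16) = 19

19


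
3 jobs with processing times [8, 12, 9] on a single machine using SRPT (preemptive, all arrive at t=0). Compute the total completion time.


Since all jobs arrive at t=0, SRPT equals SPT ordering.
SPT order: [8, 9, 12]
Completion times:
  Job 1: p=8, C=8
  Job 2: p=9, C=17
  Job 3: p=12, C=29
Total completion time = 8 + 17 + 29 = 54

54


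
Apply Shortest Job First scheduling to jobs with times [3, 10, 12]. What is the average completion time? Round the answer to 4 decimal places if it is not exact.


SJF order (ascending): [3, 10, 12]
Completion times:
  Job 1: burst=3, C=3
  Job 2: burst=10, C=13
  Job 3: burst=12, C=25
Average completion = 41/3 = 13.6667

13.6667


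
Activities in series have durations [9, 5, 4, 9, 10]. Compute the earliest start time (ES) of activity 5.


Activity 5 starts after activities 1 through 4 complete.
Predecessor durations: [9, 5, 4, 9]
ES = 9 + 5 + 4 + 9 = 27

27


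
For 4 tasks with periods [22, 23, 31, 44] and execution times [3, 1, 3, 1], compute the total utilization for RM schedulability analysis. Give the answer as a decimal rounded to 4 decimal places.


Compute individual utilizations (exact fractions):
  Task 1: C/T = 3/22 (approx. 0.1364)
  Task 2: C/T = 1/23 (approx. 0.0435)
  Task 3: C/T = 3/31 (approx. 0.0968)
  Task 4: C/T = 1/44 (approx. 0.0227)
Total utilization U = 3/22 + 1/23 + 3/31 + 1/44 = 9391/31372
Rounded to 4 decimal places: U = 0.2993
RM (Liu & Layland) bound for 4 tasks = 0.756828; compare with U = 9391/31372 (approx. 0.299343)
U <= bound, so schedulable by RM sufficient condition.

0.2993


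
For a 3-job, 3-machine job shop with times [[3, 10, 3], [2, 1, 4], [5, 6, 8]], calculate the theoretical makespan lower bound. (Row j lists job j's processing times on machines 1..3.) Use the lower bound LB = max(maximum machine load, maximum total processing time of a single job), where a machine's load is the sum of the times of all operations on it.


Machine loads:
  Machine 1: 3 + 2 + 5 = 10
  Machine 2: 10 + 1 + 6 = 17
  Machine 3: 3 + 4 + 8 = 15
Max machine load = 17
Job totals:
  Job 1: 16
  Job 2: 7
  Job 3: 19
Max job total = 19
Lower bound = max(17, 19) = 19

19


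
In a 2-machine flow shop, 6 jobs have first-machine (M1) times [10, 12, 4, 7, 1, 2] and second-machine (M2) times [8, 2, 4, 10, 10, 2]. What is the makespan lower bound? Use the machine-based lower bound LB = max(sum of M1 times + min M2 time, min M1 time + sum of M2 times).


LB1 = sum(M1 times) + min(M2 times) = 36 + 2 = 38
LB2 = min(M1 times) + sum(M2 times) = 1 + 36 = 37
Lower bound = max(LB1, LB2) = max(38, 37) = 38

38


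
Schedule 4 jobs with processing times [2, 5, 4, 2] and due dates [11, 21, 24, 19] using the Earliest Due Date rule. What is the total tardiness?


Sort by due date (EDD order): [(2, 11), (2, 19), (5, 21), (4, 24)]
Compute completion times and tardiness:
  Job 1: p=2, d=11, C=2, tardiness=max(0,2-11)=0
  Job 2: p=2, d=19, C=4, tardiness=max(0,4-19)=0
  Job 3: p=5, d=21, C=9, tardiness=max(0,9-21)=0
  Job 4: p=4, d=24, C=13, tardiness=max(0,13-24)=0
Total tardiness = 0

0


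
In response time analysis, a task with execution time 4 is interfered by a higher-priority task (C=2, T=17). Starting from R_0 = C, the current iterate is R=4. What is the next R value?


R_next = C + ceil(R_prev / T_hp) * C_hp
ceil(4 / 17) = ceil(0.2353) = 1
Interference = 1 * 2 = 2
R_next = 4 + 2 = 6

6


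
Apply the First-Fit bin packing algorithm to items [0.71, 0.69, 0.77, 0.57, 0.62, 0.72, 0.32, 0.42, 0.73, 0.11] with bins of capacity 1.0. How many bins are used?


Place items sequentially using First-Fit:
  Item 0.71 -> new Bin 1
  Item 0.69 -> new Bin 2
  Item 0.77 -> new Bin 3
  Item 0.57 -> new Bin 4
  Item 0.62 -> new Bin 5
  Item 0.72 -> new Bin 6
  Item 0.32 -> Bin 4 (now 0.89)
  Item 0.42 -> new Bin 7
  Item 0.73 -> new Bin 8
  Item 0.11 -> Bin 1 (now 0.82)
Total bins used = 8

8


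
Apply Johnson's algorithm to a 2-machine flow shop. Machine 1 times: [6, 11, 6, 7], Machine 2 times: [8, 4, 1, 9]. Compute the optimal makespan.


Apply Johnson's rule:
  Group 1 (a <= b): [(1, 6, 8), (4, 7, 9)]
  Group 2 (a > b): [(2, 11, 4), (3, 6, 1)]
Optimal job order: [1, 4, 2, 3]
Schedule:
  Job 1: M1 done at 6, M2 done at 14
  Job 4: M1 done at 13, M2 done at 23
  Job 2: M1 done at 24, M2 done at 28
  Job 3: M1 done at 30, M2 done at 31
Makespan = 31

31


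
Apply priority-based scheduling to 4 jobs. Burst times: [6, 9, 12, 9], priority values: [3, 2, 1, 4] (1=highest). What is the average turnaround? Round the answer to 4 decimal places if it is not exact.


Sort by priority (ascending = highest first):
Order: [(1, 12), (2, 9), (3, 6), (4, 9)]
Completion times:
  Priority 1, burst=12, C=12
  Priority 2, burst=9, C=21
  Priority 3, burst=6, C=27
  Priority 4, burst=9, C=36
Average turnaround = 96/4 = 24.0

24.0


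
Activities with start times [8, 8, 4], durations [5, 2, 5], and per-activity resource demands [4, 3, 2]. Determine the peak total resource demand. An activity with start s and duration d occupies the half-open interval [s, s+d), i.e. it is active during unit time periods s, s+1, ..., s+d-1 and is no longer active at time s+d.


Each activity i is active on [start_i, start_i + duration_i).
Compute total resource usage per time slot:
  t=0: active resources = [], total = 0
  t=1: active resources = [], total = 0
  t=2: active resources = [], total = 0
  t=3: active resources = [], total = 0
  t=4: active resources = [2], total = 2
  t=5: active resources = [2], total = 2
  t=6: active resources = [2], total = 2
  t=7: active resources = [2], total = 2
  t=8: active resources = [4, 3, 2], total = 9
  t=9: active resources = [4, 3], total = 7
  t=10: active resources = [4], total = 4
  t=11: active resources = [4], total = 4
  t=12: active resources = [4], total = 4
Peak resource demand = 9

9


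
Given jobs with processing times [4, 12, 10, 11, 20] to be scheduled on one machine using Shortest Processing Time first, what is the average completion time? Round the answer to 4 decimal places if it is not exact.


Sort jobs by processing time (SPT order): [4, 10, 11, 12, 20]
Compute completion times sequentially:
  Job 1: processing = 4, completes at 4
  Job 2: processing = 10, completes at 14
  Job 3: processing = 11, completes at 25
  Job 4: processing = 12, completes at 37
  Job 5: processing = 20, completes at 57
Sum of completion times = 137
Average completion time = 137/5 = 27.4

27.4


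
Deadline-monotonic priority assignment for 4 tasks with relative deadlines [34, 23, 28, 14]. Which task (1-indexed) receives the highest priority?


Sort tasks by relative deadline (ascending):
  Task 4: deadline = 14
  Task 2: deadline = 23
  Task 3: deadline = 28
  Task 1: deadline = 34
Priority order (highest first): [4, 2, 3, 1]
Highest priority task = 4

4


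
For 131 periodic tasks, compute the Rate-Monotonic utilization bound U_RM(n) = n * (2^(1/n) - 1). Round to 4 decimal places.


Compute 2^(1/131) = 1.0053052230
Subtract 1: 1.0053052230 - 1 = 0.0053052230
Multiply by n: 131 * 0.0053052230 = 0.6949842130
Round to 4 dp: 0.6950

0.6950


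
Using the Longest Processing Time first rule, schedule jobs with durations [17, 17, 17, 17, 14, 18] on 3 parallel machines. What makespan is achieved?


Sort jobs in decreasing order (LPT): [18, 17, 17, 17, 17, 14]
Assign each job to the least loaded machine:
  Machine 1: jobs [18, 14], load = 32
  Machine 2: jobs [17, 17], load = 34
  Machine 3: jobs [17, 17], load = 34
Makespan = max load = 34

34


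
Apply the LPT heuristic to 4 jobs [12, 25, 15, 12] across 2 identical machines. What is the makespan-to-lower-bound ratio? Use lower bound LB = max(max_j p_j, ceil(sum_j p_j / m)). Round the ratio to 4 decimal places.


LPT order: [25, 15, 12, 12]
Machine loads after assignment: [37, 27]
LPT makespan = 37
Lower bound = max(max_job, ceil(total/2)) = max(25, 32) = 32
Ratio = 37 / 32 = 1.1563

1.1563


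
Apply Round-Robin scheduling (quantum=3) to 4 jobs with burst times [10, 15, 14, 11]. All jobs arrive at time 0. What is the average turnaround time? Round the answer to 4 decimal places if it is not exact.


Time quantum = 3
Execution trace:
  J1 runs 3 units, time = 3
  J2 runs 3 units, time = 6
  J3 runs 3 units, time = 9
  J4 runs 3 units, time = 12
  J1 runs 3 units, time = 15
  J2 runs 3 units, time = 18
  J3 runs 3 units, time = 21
  J4 runs 3 units, time = 24
  J1 runs 3 units, time = 27
  J2 runs 3 units, time = 30
  J3 runs 3 units, time = 33
  J4 runs 3 units, time = 36
  J1 runs 1 units, time = 37
  J2 runs 3 units, time = 40
  J3 runs 3 units, time = 43
  J4 runs 2 units, time = 45
  J2 runs 3 units, time = 48
  J3 runs 2 units, time = 50
Finish times: [37, 48, 50, 45]
Average turnaround = 180/4 = 45.0

45.0
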